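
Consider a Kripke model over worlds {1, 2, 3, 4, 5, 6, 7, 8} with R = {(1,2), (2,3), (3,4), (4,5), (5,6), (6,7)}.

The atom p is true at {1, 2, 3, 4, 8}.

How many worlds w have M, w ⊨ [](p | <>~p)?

7

1: successors {2}; p | <>~p there: 2:T. ✓
2: successors {3}; p | <>~p there: 3:T. ✓
3: successors {4}; p | <>~p there: 4:T. ✓
4: successors {5}; p | <>~p there: 5:T. ✓
5: successors {6}; p | <>~p there: 6:T. ✓
6: successors {7}; p | <>~p there: 7:F. ✗
7: no successors, so [](p | <>~p) holds vacuously. ✓
8: no successors, so [](p | <>~p) holds vacuously. ✓
Satisfying worlds: {1, 2, 3, 4, 5, 7, 8}.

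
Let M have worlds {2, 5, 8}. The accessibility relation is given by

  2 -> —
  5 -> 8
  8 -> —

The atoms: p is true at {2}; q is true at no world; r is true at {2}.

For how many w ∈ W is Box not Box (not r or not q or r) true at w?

2: no successors, so Box not Box (not r or not q or r) holds vacuously. ✓
5: successors {8}; not Box (not r or not q or r) there: 8:F. ✗
8: no successors, so Box not Box (not r or not q or r) holds vacuously. ✓
Satisfying worlds: {2, 8}.

2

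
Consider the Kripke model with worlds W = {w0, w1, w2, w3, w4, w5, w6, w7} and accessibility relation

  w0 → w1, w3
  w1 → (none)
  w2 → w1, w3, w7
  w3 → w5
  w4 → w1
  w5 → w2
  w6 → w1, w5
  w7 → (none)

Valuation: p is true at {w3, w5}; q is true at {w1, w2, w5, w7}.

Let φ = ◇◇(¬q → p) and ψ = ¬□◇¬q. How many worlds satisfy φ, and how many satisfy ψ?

For ◇◇(¬q → p):
w0: successors {w1, w3}; ◇(¬q → p) there: w1:F, w3:T. ✓
w1: no successors, so ◇◇(¬q → p) fails. ✗
w2: successors {w1, w3, w7}; ◇(¬q → p) there: w1:F, w3:T, w7:F. ✓
w3: successors {w5}; ◇(¬q → p) there: w5:T. ✓
w4: successors {w1}; ◇(¬q → p) there: w1:F. ✗
w5: successors {w2}; ◇(¬q → p) there: w2:T. ✓
w6: successors {w1, w5}; ◇(¬q → p) there: w1:F, w5:T. ✓
w7: no successors, so ◇◇(¬q → p) fails. ✗
— 5 worlds.
For ¬□◇¬q:
w0: □◇¬q is F. ✓
w1: □◇¬q is T. ✗
w2: □◇¬q is F. ✓
w3: □◇¬q is F. ✓
w4: □◇¬q is F. ✓
w5: □◇¬q is T. ✗
w6: □◇¬q is F. ✓
w7: □◇¬q is T. ✗
— 5 worlds.

5 and 5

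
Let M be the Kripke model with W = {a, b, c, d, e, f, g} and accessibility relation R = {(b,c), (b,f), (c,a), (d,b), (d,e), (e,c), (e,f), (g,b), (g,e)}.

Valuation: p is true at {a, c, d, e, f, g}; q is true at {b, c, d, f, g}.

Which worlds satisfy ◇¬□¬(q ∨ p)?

a: no successors, so ◇¬□¬(q ∨ p) fails. ✗
b: successors {c, f}; ¬□¬(q ∨ p) there: c:T, f:F. ✓
c: successors {a}; ¬□¬(q ∨ p) there: a:F. ✗
d: successors {b, e}; ¬□¬(q ∨ p) there: b:T, e:T. ✓
e: successors {c, f}; ¬□¬(q ∨ p) there: c:T, f:F. ✓
f: no successors, so ◇¬□¬(q ∨ p) fails. ✗
g: successors {b, e}; ¬□¬(q ∨ p) there: b:T, e:T. ✓

{b, d, e, g}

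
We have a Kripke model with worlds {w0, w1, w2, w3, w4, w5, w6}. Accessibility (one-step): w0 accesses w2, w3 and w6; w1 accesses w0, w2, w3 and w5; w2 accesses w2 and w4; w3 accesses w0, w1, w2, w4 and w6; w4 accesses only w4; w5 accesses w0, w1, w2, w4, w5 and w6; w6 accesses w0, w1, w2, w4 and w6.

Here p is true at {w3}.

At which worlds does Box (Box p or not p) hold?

{w2, w3, w4, w5, w6}

w0: successors {w2, w3, w6}; Box p or not p there: w2:T, w3:F, w6:T. ✗
w1: successors {w0, w2, w3, w5}; Box p or not p there: w0:T, w2:T, w3:F, w5:T. ✗
w2: successors {w2, w4}; Box p or not p there: w2:T, w4:T. ✓
w3: successors {w0, w1, w2, w4, w6}; Box p or not p there: w0:T, w1:T, w2:T, w4:T, w6:T. ✓
w4: successors {w4}; Box p or not p there: w4:T. ✓
w5: successors {w0, w1, w2, w4, w5, w6}; Box p or not p there: w0:T, w1:T, w2:T, w4:T, w5:T, w6:T. ✓
w6: successors {w0, w1, w2, w4, w6}; Box p or not p there: w0:T, w1:T, w2:T, w4:T, w6:T. ✓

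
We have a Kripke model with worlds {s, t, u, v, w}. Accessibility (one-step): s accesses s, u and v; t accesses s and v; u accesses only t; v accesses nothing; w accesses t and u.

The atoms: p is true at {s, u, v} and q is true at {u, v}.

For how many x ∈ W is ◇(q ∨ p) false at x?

s: successors {s, u, v}; q ∨ p there: s:T, u:T, v:T. ✓
t: successors {s, v}; q ∨ p there: s:T, v:T. ✓
u: successors {t}; q ∨ p there: t:F. ✗
v: no successors, so ◇(q ∨ p) fails. ✗
w: successors {t, u}; q ∨ p there: t:F, u:T. ✓
Satisfying worlds: {s, t, w}.
So ◇(q ∨ p) fails at the other 2 worlds.

2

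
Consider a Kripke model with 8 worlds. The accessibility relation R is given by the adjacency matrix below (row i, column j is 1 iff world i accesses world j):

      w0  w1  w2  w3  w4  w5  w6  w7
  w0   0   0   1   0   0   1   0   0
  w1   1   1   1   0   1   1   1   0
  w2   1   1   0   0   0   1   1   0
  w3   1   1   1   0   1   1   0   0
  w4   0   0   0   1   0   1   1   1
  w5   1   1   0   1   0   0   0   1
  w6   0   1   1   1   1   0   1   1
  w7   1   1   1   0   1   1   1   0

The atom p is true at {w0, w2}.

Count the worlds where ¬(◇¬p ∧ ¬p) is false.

6

w0: ◇¬p ∧ ¬p is F. ✓
w1: ◇¬p ∧ ¬p is T. ✗
w2: ◇¬p ∧ ¬p is F. ✓
w3: ◇¬p ∧ ¬p is T. ✗
w4: ◇¬p ∧ ¬p is T. ✗
w5: ◇¬p ∧ ¬p is T. ✗
w6: ◇¬p ∧ ¬p is T. ✗
w7: ◇¬p ∧ ¬p is T. ✗
Satisfying worlds: {w0, w2}.
So ¬(◇¬p ∧ ¬p) fails at the other 6 worlds.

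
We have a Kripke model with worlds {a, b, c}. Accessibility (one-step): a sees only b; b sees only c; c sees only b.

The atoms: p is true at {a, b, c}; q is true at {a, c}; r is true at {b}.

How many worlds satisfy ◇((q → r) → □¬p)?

a: successors {b}; (q → r) → □¬p there: b:F. ✗
b: successors {c}; (q → r) → □¬p there: c:T. ✓
c: successors {b}; (q → r) → □¬p there: b:F. ✗
Satisfying worlds: {b}.

1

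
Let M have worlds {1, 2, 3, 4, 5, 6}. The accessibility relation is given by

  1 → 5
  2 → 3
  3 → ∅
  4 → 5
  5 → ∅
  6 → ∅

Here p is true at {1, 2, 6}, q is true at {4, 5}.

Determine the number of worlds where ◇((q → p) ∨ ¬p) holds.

1: successors {5}; (q → p) ∨ ¬p there: 5:T. ✓
2: successors {3}; (q → p) ∨ ¬p there: 3:T. ✓
3: no successors, so ◇((q → p) ∨ ¬p) fails. ✗
4: successors {5}; (q → p) ∨ ¬p there: 5:T. ✓
5: no successors, so ◇((q → p) ∨ ¬p) fails. ✗
6: no successors, so ◇((q → p) ∨ ¬p) fails. ✗
Satisfying worlds: {1, 2, 4}.

3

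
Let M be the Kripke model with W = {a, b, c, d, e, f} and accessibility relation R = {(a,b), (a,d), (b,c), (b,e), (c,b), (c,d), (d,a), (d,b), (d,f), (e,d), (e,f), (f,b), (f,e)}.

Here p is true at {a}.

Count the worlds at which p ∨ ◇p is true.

2

a: p is T, ◇p is F. ✓
b: p is F, ◇p is F. ✗
c: p is F, ◇p is F. ✗
d: p is F, ◇p is T. ✓
e: p is F, ◇p is F. ✗
f: p is F, ◇p is F. ✗
Satisfying worlds: {a, d}.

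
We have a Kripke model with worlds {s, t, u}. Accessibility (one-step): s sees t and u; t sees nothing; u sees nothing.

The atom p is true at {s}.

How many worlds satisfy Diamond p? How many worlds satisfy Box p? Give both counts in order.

For Diamond p:
s: successors {t, u}; p there: t:F, u:F. ✗
t: no successors, so Diamond p fails. ✗
u: no successors, so Diamond p fails. ✗
— 0 worlds.
For Box p:
s: successors {t, u}; p there: t:F, u:F. ✗
t: no successors, so Box p holds vacuously. ✓
u: no successors, so Box p holds vacuously. ✓
— 2 worlds.

0 and 2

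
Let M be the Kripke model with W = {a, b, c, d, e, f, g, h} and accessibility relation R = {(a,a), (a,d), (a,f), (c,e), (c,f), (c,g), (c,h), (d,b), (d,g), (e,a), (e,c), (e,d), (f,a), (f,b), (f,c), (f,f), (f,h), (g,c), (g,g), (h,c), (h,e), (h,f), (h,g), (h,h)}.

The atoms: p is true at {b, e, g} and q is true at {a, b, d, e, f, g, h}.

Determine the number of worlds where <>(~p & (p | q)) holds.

5

a: successors {a, d, f}; ~p & (p | q) there: a:T, d:T, f:T. ✓
b: no successors, so <>(~p & (p | q)) fails. ✗
c: successors {e, f, g, h}; ~p & (p | q) there: e:F, f:T, g:F, h:T. ✓
d: successors {b, g}; ~p & (p | q) there: b:F, g:F. ✗
e: successors {a, c, d}; ~p & (p | q) there: a:T, c:F, d:T. ✓
f: successors {a, b, c, f, h}; ~p & (p | q) there: a:T, b:F, c:F, f:T, h:T. ✓
g: successors {c, g}; ~p & (p | q) there: c:F, g:F. ✗
h: successors {c, e, f, g, h}; ~p & (p | q) there: c:F, e:F, f:T, g:F, h:T. ✓
Satisfying worlds: {a, c, e, f, h}.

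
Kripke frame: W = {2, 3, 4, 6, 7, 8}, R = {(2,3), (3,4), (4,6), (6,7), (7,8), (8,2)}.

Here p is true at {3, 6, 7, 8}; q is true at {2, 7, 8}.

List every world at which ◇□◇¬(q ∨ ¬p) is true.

{2, 7}

2: successors {3}; □◇¬(q ∨ ¬p) there: 3:T. ✓
3: successors {4}; □◇¬(q ∨ ¬p) there: 4:F. ✗
4: successors {6}; □◇¬(q ∨ ¬p) there: 6:F. ✗
6: successors {7}; □◇¬(q ∨ ¬p) there: 7:F. ✗
7: successors {8}; □◇¬(q ∨ ¬p) there: 8:T. ✓
8: successors {2}; □◇¬(q ∨ ¬p) there: 2:F. ✗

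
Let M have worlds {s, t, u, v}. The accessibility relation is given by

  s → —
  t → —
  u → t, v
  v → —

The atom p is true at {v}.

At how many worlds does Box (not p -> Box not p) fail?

0

s: no successors, so Box (not p -> Box not p) holds vacuously. ✓
t: no successors, so Box (not p -> Box not p) holds vacuously. ✓
u: successors {t, v}; not p -> Box not p there: t:T, v:T. ✓
v: no successors, so Box (not p -> Box not p) holds vacuously. ✓
Satisfying worlds: {s, t, u, v}.
So Box (not p -> Box not p) fails at the other 0 worlds.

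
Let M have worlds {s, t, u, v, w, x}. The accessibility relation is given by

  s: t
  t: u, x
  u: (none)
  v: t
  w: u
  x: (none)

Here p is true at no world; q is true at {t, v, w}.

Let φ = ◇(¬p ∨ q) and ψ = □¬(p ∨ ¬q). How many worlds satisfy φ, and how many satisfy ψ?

4 and 4

For ◇(¬p ∨ q):
s: successors {t}; ¬p ∨ q there: t:T. ✓
t: successors {u, x}; ¬p ∨ q there: u:T, x:T. ✓
u: no successors, so ◇(¬p ∨ q) fails. ✗
v: successors {t}; ¬p ∨ q there: t:T. ✓
w: successors {u}; ¬p ∨ q there: u:T. ✓
x: no successors, so ◇(¬p ∨ q) fails. ✗
— 4 worlds.
For □¬(p ∨ ¬q):
s: successors {t}; ¬(p ∨ ¬q) there: t:T. ✓
t: successors {u, x}; ¬(p ∨ ¬q) there: u:F, x:F. ✗
u: no successors, so □¬(p ∨ ¬q) holds vacuously. ✓
v: successors {t}; ¬(p ∨ ¬q) there: t:T. ✓
w: successors {u}; ¬(p ∨ ¬q) there: u:F. ✗
x: no successors, so □¬(p ∨ ¬q) holds vacuously. ✓
— 4 worlds.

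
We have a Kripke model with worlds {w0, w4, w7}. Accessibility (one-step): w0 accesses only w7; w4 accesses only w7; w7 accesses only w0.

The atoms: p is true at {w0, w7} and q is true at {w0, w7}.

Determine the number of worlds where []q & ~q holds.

1

w0: []q is T, ~q is F. ✗
w4: []q is T, ~q is T. ✓
w7: []q is T, ~q is F. ✗
Satisfying worlds: {w4}.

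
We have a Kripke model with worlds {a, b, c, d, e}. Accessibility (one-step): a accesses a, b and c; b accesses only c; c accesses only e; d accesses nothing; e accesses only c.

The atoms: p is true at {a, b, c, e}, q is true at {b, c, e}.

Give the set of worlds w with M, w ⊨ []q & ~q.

a: []q is F, ~q is T. ✗
b: []q is T, ~q is F. ✗
c: []q is T, ~q is F. ✗
d: []q is T, ~q is T. ✓
e: []q is T, ~q is F. ✗

{d}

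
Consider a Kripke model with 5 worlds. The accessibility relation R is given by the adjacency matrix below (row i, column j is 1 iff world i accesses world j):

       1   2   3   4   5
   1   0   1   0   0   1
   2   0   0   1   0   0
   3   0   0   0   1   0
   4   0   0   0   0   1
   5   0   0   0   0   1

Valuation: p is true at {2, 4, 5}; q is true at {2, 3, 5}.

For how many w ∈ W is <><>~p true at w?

1: successors {2, 5}; <>~p there: 2:T, 5:F. ✓
2: successors {3}; <>~p there: 3:F. ✗
3: successors {4}; <>~p there: 4:F. ✗
4: successors {5}; <>~p there: 5:F. ✗
5: successors {5}; <>~p there: 5:F. ✗
Satisfying worlds: {1}.

1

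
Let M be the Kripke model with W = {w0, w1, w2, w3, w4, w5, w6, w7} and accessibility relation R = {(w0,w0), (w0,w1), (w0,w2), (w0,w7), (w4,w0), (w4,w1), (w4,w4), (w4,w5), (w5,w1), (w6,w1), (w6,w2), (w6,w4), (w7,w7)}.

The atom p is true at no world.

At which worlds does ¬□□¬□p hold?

w0: □□¬□p is F. ✓
w1: □□¬□p is T. ✗
w2: □□¬□p is T. ✗
w3: □□¬□p is T. ✗
w4: □□¬□p is F. ✓
w5: □□¬□p is T. ✗
w6: □□¬□p is F. ✓
w7: □□¬□p is T. ✗

{w0, w4, w6}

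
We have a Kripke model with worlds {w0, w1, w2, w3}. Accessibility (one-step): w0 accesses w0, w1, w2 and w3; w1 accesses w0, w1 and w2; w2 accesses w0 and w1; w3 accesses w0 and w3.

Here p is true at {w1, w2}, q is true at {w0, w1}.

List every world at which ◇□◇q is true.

w0: successors {w0, w1, w2, w3}; □◇q there: w0:T, w1:T, w2:T, w3:T. ✓
w1: successors {w0, w1, w2}; □◇q there: w0:T, w1:T, w2:T. ✓
w2: successors {w0, w1}; □◇q there: w0:T, w1:T. ✓
w3: successors {w0, w3}; □◇q there: w0:T, w3:T. ✓

{w0, w1, w2, w3}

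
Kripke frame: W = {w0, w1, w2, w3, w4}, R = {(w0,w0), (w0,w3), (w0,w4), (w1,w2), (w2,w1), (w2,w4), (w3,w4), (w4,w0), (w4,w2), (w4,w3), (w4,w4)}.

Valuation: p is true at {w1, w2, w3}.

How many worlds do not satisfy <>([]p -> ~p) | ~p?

0

w0: <>([]p -> ~p) is T, ~p is T. ✓
w1: <>([]p -> ~p) is T, ~p is F. ✓
w2: <>([]p -> ~p) is T, ~p is F. ✓
w3: <>([]p -> ~p) is T, ~p is F. ✓
w4: <>([]p -> ~p) is T, ~p is T. ✓
Satisfying worlds: {w0, w1, w2, w3, w4}.
So <>([]p -> ~p) | ~p fails at the other 0 worlds.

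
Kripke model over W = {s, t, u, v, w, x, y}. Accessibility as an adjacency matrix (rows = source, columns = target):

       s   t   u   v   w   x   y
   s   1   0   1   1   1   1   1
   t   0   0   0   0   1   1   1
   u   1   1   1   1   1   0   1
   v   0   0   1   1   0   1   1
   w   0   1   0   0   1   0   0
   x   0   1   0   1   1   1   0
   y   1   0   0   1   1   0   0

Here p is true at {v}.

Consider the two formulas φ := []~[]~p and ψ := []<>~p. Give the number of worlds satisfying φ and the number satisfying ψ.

For []~[]~p:
s: successors {s, u, v, w, x, y}; ~[]~p there: s:T, u:T, v:T, w:F, x:T, y:T. ✗
t: successors {w, x, y}; ~[]~p there: w:F, x:T, y:T. ✗
u: successors {s, t, u, v, w, y}; ~[]~p there: s:T, t:F, u:T, v:T, w:F, y:T. ✗
v: successors {u, v, x, y}; ~[]~p there: u:T, v:T, x:T, y:T. ✓
w: successors {t, w}; ~[]~p there: t:F, w:F. ✗
x: successors {t, v, w, x}; ~[]~p there: t:F, v:T, w:F, x:T. ✗
y: successors {s, v, w}; ~[]~p there: s:T, v:T, w:F. ✗
— 1 world.
For []<>~p:
s: successors {s, u, v, w, x, y}; <>~p there: s:T, u:T, v:T, w:T, x:T, y:T. ✓
t: successors {w, x, y}; <>~p there: w:T, x:T, y:T. ✓
u: successors {s, t, u, v, w, y}; <>~p there: s:T, t:T, u:T, v:T, w:T, y:T. ✓
v: successors {u, v, x, y}; <>~p there: u:T, v:T, x:T, y:T. ✓
w: successors {t, w}; <>~p there: t:T, w:T. ✓
x: successors {t, v, w, x}; <>~p there: t:T, v:T, w:T, x:T. ✓
y: successors {s, v, w}; <>~p there: s:T, v:T, w:T. ✓
— 7 worlds.

1 and 7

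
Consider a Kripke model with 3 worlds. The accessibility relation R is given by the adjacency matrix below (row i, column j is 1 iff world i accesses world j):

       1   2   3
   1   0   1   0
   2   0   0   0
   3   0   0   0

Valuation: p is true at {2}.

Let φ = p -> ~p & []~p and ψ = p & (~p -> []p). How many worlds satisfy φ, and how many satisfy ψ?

For p -> ~p & []~p:
1: p is F, ~p & []~p is F. ✓
2: p is T, ~p & []~p is F. ✗
3: p is F, ~p & []~p is T. ✓
— 2 worlds.
For p & (~p -> []p):
1: p is F, ~p -> []p is T. ✗
2: p is T, ~p -> []p is T. ✓
3: p is F, ~p -> []p is T. ✗
— 1 world.

2 and 1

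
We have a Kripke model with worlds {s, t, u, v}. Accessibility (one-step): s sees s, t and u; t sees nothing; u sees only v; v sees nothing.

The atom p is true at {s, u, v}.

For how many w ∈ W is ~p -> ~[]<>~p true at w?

s: ~p is F, ~[]<>~p is T. ✓
t: ~p is T, ~[]<>~p is F. ✗
u: ~p is F, ~[]<>~p is T. ✓
v: ~p is F, ~[]<>~p is F. ✓
Satisfying worlds: {s, u, v}.

3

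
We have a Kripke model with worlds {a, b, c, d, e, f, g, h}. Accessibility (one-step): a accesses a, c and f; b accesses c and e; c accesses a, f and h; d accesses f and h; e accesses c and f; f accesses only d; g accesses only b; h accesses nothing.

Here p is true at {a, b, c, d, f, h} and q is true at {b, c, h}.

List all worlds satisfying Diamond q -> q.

a: Diamond q is T, q is F. ✗
b: Diamond q is T, q is T. ✓
c: Diamond q is T, q is T. ✓
d: Diamond q is T, q is F. ✗
e: Diamond q is T, q is F. ✗
f: Diamond q is F, q is F. ✓
g: Diamond q is T, q is F. ✗
h: Diamond q is F, q is T. ✓

{b, c, f, h}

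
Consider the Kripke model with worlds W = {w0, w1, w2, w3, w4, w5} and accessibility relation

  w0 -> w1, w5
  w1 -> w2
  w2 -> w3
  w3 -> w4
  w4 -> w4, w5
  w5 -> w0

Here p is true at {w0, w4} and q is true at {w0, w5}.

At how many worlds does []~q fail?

3

w0: successors {w1, w5}; ~q there: w1:T, w5:F. ✗
w1: successors {w2}; ~q there: w2:T. ✓
w2: successors {w3}; ~q there: w3:T. ✓
w3: successors {w4}; ~q there: w4:T. ✓
w4: successors {w4, w5}; ~q there: w4:T, w5:F. ✗
w5: successors {w0}; ~q there: w0:F. ✗
Satisfying worlds: {w1, w2, w3}.
So []~q fails at the other 3 worlds.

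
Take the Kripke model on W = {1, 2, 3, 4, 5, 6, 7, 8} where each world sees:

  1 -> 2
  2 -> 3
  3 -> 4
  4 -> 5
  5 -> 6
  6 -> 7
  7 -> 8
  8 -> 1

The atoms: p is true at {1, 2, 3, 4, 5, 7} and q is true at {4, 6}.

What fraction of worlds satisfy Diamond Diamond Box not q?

3/4

1: successors {2}; Diamond Box not q there: 2:F. ✗
2: successors {3}; Diamond Box not q there: 3:T. ✓
3: successors {4}; Diamond Box not q there: 4:F. ✗
4: successors {5}; Diamond Box not q there: 5:T. ✓
5: successors {6}; Diamond Box not q there: 6:T. ✓
6: successors {7}; Diamond Box not q there: 7:T. ✓
7: successors {8}; Diamond Box not q there: 8:T. ✓
8: successors {1}; Diamond Box not q there: 1:T. ✓
That's 6 of 8 worlds, so 6/8 = 3/4.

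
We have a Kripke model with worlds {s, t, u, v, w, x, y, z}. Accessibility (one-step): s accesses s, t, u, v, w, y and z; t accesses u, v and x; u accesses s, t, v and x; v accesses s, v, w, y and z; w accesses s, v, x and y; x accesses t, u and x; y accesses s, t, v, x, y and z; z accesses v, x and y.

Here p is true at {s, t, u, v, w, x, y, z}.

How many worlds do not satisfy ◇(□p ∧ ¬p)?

8

s: successors {s, t, u, v, w, y, z}; □p ∧ ¬p there: s:F, t:F, u:F, v:F, w:F, y:F, z:F. ✗
t: successors {u, v, x}; □p ∧ ¬p there: u:F, v:F, x:F. ✗
u: successors {s, t, v, x}; □p ∧ ¬p there: s:F, t:F, v:F, x:F. ✗
v: successors {s, v, w, y, z}; □p ∧ ¬p there: s:F, v:F, w:F, y:F, z:F. ✗
w: successors {s, v, x, y}; □p ∧ ¬p there: s:F, v:F, x:F, y:F. ✗
x: successors {t, u, x}; □p ∧ ¬p there: t:F, u:F, x:F. ✗
y: successors {s, t, v, x, y, z}; □p ∧ ¬p there: s:F, t:F, v:F, x:F, y:F, z:F. ✗
z: successors {v, x, y}; □p ∧ ¬p there: v:F, x:F, y:F. ✗
Satisfying worlds: ∅.
So ◇(□p ∧ ¬p) fails at the other 8 worlds.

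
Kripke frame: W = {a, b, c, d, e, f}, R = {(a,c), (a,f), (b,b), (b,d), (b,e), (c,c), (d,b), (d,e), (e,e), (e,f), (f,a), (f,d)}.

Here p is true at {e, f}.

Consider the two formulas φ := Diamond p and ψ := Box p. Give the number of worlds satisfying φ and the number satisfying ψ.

For Diamond p:
a: successors {c, f}; p there: c:F, f:T. ✓
b: successors {b, d, e}; p there: b:F, d:F, e:T. ✓
c: successors {c}; p there: c:F. ✗
d: successors {b, e}; p there: b:F, e:T. ✓
e: successors {e, f}; p there: e:T, f:T. ✓
f: successors {a, d}; p there: a:F, d:F. ✗
— 4 worlds.
For Box p:
a: successors {c, f}; p there: c:F, f:T. ✗
b: successors {b, d, e}; p there: b:F, d:F, e:T. ✗
c: successors {c}; p there: c:F. ✗
d: successors {b, e}; p there: b:F, e:T. ✗
e: successors {e, f}; p there: e:T, f:T. ✓
f: successors {a, d}; p there: a:F, d:F. ✗
— 1 world.

4 and 1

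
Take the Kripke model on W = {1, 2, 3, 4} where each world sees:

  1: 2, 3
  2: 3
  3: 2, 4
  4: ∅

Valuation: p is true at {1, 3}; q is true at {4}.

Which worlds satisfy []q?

{4}

1: successors {2, 3}; q there: 2:F, 3:F. ✗
2: successors {3}; q there: 3:F. ✗
3: successors {2, 4}; q there: 2:F, 4:T. ✗
4: no successors, so []q holds vacuously. ✓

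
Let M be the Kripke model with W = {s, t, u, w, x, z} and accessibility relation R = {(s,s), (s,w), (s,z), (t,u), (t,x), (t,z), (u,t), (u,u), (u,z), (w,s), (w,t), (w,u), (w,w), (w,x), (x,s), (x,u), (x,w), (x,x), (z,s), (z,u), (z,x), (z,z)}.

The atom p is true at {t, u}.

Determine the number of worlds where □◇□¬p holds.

s: successors {s, w, z}; ◇□¬p there: s:T, w:T, z:T. ✓
t: successors {u, x, z}; ◇□¬p there: u:F, x:T, z:T. ✗
u: successors {t, u, z}; ◇□¬p there: t:F, u:F, z:T. ✗
w: successors {s, t, u, w, x}; ◇□¬p there: s:T, t:F, u:F, w:T, x:T. ✗
x: successors {s, u, w, x}; ◇□¬p there: s:T, u:F, w:T, x:T. ✗
z: successors {s, u, x, z}; ◇□¬p there: s:T, u:F, x:T, z:T. ✗
Satisfying worlds: {s}.

1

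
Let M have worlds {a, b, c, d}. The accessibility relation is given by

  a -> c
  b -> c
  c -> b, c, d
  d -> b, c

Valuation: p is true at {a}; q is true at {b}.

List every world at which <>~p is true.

{a, b, c, d}

a: successors {c}; ~p there: c:T. ✓
b: successors {c}; ~p there: c:T. ✓
c: successors {b, c, d}; ~p there: b:T, c:T, d:T. ✓
d: successors {b, c}; ~p there: b:T, c:T. ✓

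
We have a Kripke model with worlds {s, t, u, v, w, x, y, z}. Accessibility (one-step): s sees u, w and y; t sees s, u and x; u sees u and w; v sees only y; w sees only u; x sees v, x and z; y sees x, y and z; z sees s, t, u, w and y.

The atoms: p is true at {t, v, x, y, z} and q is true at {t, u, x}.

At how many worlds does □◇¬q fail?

3

s: successors {u, w, y}; ◇¬q there: u:T, w:F, y:T. ✗
t: successors {s, u, x}; ◇¬q there: s:T, u:T, x:T. ✓
u: successors {u, w}; ◇¬q there: u:T, w:F. ✗
v: successors {y}; ◇¬q there: y:T. ✓
w: successors {u}; ◇¬q there: u:T. ✓
x: successors {v, x, z}; ◇¬q there: v:T, x:T, z:T. ✓
y: successors {x, y, z}; ◇¬q there: x:T, y:T, z:T. ✓
z: successors {s, t, u, w, y}; ◇¬q there: s:T, t:T, u:T, w:F, y:T. ✗
Satisfying worlds: {t, v, w, x, y}.
So □◇¬q fails at the other 3 worlds.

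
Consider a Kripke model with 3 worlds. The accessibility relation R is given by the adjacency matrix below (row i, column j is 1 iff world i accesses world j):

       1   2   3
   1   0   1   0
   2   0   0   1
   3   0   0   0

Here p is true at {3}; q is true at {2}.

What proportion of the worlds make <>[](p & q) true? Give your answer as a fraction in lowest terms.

1: successors {2}; [](p & q) there: 2:F. ✗
2: successors {3}; [](p & q) there: 3:T. ✓
3: no successors, so <>[](p & q) fails. ✗
That's 1 of 3 worlds, so 1/3.

1/3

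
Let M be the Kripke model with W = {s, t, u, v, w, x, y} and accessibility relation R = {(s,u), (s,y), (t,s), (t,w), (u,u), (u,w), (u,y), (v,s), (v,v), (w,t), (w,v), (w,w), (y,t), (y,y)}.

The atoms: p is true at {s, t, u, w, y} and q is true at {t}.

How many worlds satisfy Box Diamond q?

s: successors {u, y}; Diamond q there: u:F, y:T. ✗
t: successors {s, w}; Diamond q there: s:F, w:T. ✗
u: successors {u, w, y}; Diamond q there: u:F, w:T, y:T. ✗
v: successors {s, v}; Diamond q there: s:F, v:F. ✗
w: successors {t, v, w}; Diamond q there: t:F, v:F, w:T. ✗
x: no successors, so Box Diamond q holds vacuously. ✓
y: successors {t, y}; Diamond q there: t:F, y:T. ✗
Satisfying worlds: {x}.

1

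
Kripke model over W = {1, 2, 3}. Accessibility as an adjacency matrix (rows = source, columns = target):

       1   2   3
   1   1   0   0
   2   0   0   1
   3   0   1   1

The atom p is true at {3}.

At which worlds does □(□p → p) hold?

{1, 2}

1: successors {1}; □p → p there: 1:T. ✓
2: successors {3}; □p → p there: 3:T. ✓
3: successors {2, 3}; □p → p there: 2:F, 3:T. ✗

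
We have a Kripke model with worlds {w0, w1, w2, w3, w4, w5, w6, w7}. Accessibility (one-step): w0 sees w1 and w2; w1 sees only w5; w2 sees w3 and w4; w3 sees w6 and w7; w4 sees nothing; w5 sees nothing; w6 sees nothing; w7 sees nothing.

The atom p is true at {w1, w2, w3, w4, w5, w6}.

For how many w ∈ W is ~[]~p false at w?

4

w0: []~p is F. ✓
w1: []~p is F. ✓
w2: []~p is F. ✓
w3: []~p is F. ✓
w4: []~p is T. ✗
w5: []~p is T. ✗
w6: []~p is T. ✗
w7: []~p is T. ✗
Satisfying worlds: {w0, w1, w2, w3}.
So ~[]~p fails at the other 4 worlds.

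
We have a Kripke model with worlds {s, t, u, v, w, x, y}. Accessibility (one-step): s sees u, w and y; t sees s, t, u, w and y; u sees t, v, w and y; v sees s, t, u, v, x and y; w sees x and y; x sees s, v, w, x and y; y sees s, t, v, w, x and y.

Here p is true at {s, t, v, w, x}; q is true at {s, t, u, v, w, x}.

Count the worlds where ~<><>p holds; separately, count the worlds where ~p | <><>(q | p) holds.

For ~<><>p:
s: <><>p is T. ✗
t: <><>p is T. ✗
u: <><>p is T. ✗
v: <><>p is T. ✗
w: <><>p is T. ✗
x: <><>p is T. ✗
y: <><>p is T. ✗
— 0 worlds.
For ~p | <><>(q | p):
s: ~p is F, <><>(q | p) is T. ✓
t: ~p is F, <><>(q | p) is T. ✓
u: ~p is T, <><>(q | p) is T. ✓
v: ~p is F, <><>(q | p) is T. ✓
w: ~p is F, <><>(q | p) is T. ✓
x: ~p is F, <><>(q | p) is T. ✓
y: ~p is T, <><>(q | p) is T. ✓
— 7 worlds.

0 and 7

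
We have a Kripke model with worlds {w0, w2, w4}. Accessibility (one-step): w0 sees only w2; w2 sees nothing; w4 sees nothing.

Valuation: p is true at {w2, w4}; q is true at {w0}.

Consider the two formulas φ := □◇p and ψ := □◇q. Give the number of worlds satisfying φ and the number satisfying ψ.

2 and 2

For □◇p:
w0: successors {w2}; ◇p there: w2:F. ✗
w2: no successors, so □◇p holds vacuously. ✓
w4: no successors, so □◇p holds vacuously. ✓
— 2 worlds.
For □◇q:
w0: successors {w2}; ◇q there: w2:F. ✗
w2: no successors, so □◇q holds vacuously. ✓
w4: no successors, so □◇q holds vacuously. ✓
— 2 worlds.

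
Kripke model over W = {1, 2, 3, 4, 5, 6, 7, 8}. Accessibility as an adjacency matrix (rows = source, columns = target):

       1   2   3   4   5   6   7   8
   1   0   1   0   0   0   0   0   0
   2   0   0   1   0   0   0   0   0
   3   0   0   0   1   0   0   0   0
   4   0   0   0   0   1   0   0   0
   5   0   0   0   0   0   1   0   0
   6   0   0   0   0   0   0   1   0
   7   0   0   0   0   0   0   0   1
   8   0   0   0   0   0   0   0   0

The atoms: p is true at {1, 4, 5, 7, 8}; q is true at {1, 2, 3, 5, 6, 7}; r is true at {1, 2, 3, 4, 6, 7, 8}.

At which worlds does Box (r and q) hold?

1: successors {2}; r and q there: 2:T. ✓
2: successors {3}; r and q there: 3:T. ✓
3: successors {4}; r and q there: 4:F. ✗
4: successors {5}; r and q there: 5:F. ✗
5: successors {6}; r and q there: 6:T. ✓
6: successors {7}; r and q there: 7:T. ✓
7: successors {8}; r and q there: 8:F. ✗
8: no successors, so Box (r and q) holds vacuously. ✓

{1, 2, 5, 6, 8}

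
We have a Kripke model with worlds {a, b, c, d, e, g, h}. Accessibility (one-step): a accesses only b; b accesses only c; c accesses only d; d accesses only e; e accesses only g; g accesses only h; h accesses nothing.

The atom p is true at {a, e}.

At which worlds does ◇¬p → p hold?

{a, d, e, h}

a: ◇¬p is T, p is T. ✓
b: ◇¬p is T, p is F. ✗
c: ◇¬p is T, p is F. ✗
d: ◇¬p is F, p is F. ✓
e: ◇¬p is T, p is T. ✓
g: ◇¬p is T, p is F. ✗
h: ◇¬p is F, p is F. ✓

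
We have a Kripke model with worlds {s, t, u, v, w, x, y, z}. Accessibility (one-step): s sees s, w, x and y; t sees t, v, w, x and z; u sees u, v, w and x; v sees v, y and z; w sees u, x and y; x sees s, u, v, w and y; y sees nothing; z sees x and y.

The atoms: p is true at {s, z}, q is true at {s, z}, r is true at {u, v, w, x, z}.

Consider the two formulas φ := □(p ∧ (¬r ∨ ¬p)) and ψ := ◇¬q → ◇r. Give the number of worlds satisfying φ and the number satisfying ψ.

1 and 8

For □(p ∧ (¬r ∨ ¬p)):
s: successors {s, w, x, y}; p ∧ (¬r ∨ ¬p) there: s:T, w:F, x:F, y:F. ✗
t: successors {t, v, w, x, z}; p ∧ (¬r ∨ ¬p) there: t:F, v:F, w:F, x:F, z:F. ✗
u: successors {u, v, w, x}; p ∧ (¬r ∨ ¬p) there: u:F, v:F, w:F, x:F. ✗
v: successors {v, y, z}; p ∧ (¬r ∨ ¬p) there: v:F, y:F, z:F. ✗
w: successors {u, x, y}; p ∧ (¬r ∨ ¬p) there: u:F, x:F, y:F. ✗
x: successors {s, u, v, w, y}; p ∧ (¬r ∨ ¬p) there: s:T, u:F, v:F, w:F, y:F. ✗
y: no successors, so □(p ∧ (¬r ∨ ¬p)) holds vacuously. ✓
z: successors {x, y}; p ∧ (¬r ∨ ¬p) there: x:F, y:F. ✗
— 1 world.
For ◇¬q → ◇r:
s: ◇¬q is T, ◇r is T. ✓
t: ◇¬q is T, ◇r is T. ✓
u: ◇¬q is T, ◇r is T. ✓
v: ◇¬q is T, ◇r is T. ✓
w: ◇¬q is T, ◇r is T. ✓
x: ◇¬q is T, ◇r is T. ✓
y: ◇¬q is F, ◇r is F. ✓
z: ◇¬q is T, ◇r is T. ✓
— 8 worlds.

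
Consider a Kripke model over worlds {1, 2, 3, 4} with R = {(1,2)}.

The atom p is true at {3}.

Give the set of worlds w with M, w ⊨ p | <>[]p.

1: p is F, <>[]p is T. ✓
2: p is F, <>[]p is F. ✗
3: p is T, <>[]p is F. ✓
4: p is F, <>[]p is F. ✗

{1, 3}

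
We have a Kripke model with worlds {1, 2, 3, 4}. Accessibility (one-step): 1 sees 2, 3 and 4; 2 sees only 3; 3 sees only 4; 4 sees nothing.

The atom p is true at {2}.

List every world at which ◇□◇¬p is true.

1: successors {2, 3, 4}; □◇¬p there: 2:T, 3:F, 4:T. ✓
2: successors {3}; □◇¬p there: 3:F. ✗
3: successors {4}; □◇¬p there: 4:T. ✓
4: no successors, so ◇□◇¬p fails. ✗

{1, 3}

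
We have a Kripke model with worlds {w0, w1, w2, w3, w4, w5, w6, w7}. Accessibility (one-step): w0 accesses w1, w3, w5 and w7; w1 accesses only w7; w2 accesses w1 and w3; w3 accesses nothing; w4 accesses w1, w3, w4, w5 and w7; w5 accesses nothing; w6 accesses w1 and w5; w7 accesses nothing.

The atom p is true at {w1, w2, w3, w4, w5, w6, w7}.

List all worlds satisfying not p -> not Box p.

{w1, w2, w3, w4, w5, w6, w7}

w0: not p is T, not Box p is F. ✗
w1: not p is F, not Box p is F. ✓
w2: not p is F, not Box p is F. ✓
w3: not p is F, not Box p is F. ✓
w4: not p is F, not Box p is F. ✓
w5: not p is F, not Box p is F. ✓
w6: not p is F, not Box p is F. ✓
w7: not p is F, not Box p is F. ✓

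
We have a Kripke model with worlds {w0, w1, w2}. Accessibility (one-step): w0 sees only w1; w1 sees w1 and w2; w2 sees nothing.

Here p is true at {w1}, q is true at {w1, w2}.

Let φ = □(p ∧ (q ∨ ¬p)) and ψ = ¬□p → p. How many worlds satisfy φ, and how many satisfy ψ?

2 and 3

For □(p ∧ (q ∨ ¬p)):
w0: successors {w1}; p ∧ (q ∨ ¬p) there: w1:T. ✓
w1: successors {w1, w2}; p ∧ (q ∨ ¬p) there: w1:T, w2:F. ✗
w2: no successors, so □(p ∧ (q ∨ ¬p)) holds vacuously. ✓
— 2 worlds.
For ¬□p → p:
w0: ¬□p is F, p is F. ✓
w1: ¬□p is T, p is T. ✓
w2: ¬□p is F, p is F. ✓
— 3 worlds.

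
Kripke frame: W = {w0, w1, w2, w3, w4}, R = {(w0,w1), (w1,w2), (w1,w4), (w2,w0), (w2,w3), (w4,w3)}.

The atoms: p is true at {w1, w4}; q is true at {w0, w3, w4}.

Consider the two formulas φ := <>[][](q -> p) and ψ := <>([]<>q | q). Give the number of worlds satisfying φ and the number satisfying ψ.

3 and 4

For <>[][](q -> p):
w0: successors {w1}; [][](q -> p) there: w1:F. ✗
w1: successors {w2, w4}; [][](q -> p) there: w2:T, w4:T. ✓
w2: successors {w0, w3}; [][](q -> p) there: w0:T, w3:T. ✓
w3: no successors, so <>[][](q -> p) fails. ✗
w4: successors {w3}; [][](q -> p) there: w3:T. ✓
— 3 worlds.
For <>([]<>q | q):
w0: successors {w1}; []<>q | q there: w1:T. ✓
w1: successors {w2, w4}; []<>q | q there: w2:F, w4:T. ✓
w2: successors {w0, w3}; []<>q | q there: w0:T, w3:T. ✓
w3: no successors, so <>([]<>q | q) fails. ✗
w4: successors {w3}; []<>q | q there: w3:T. ✓
— 4 worlds.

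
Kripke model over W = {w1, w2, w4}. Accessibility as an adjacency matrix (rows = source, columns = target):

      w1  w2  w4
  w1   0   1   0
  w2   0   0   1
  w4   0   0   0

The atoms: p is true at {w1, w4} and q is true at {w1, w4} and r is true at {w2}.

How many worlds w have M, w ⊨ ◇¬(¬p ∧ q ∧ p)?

w1: successors {w2}; ¬(¬p ∧ q ∧ p) there: w2:T. ✓
w2: successors {w4}; ¬(¬p ∧ q ∧ p) there: w4:T. ✓
w4: no successors, so ◇¬(¬p ∧ q ∧ p) fails. ✗
Satisfying worlds: {w1, w2}.

2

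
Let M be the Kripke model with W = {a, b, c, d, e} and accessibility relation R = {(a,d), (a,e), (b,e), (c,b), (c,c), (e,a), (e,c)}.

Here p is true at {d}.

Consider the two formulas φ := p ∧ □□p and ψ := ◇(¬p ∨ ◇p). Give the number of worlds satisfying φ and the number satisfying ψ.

For p ∧ □□p:
a: p is F, □□p is F. ✗
b: p is F, □□p is F. ✗
c: p is F, □□p is F. ✗
d: p is T, □□p is T. ✓
e: p is F, □□p is F. ✗
— 1 world.
For ◇(¬p ∨ ◇p):
a: successors {d, e}; ¬p ∨ ◇p there: d:F, e:T. ✓
b: successors {e}; ¬p ∨ ◇p there: e:T. ✓
c: successors {b, c}; ¬p ∨ ◇p there: b:T, c:T. ✓
d: no successors, so ◇(¬p ∨ ◇p) fails. ✗
e: successors {a, c}; ¬p ∨ ◇p there: a:T, c:T. ✓
— 4 worlds.

1 and 4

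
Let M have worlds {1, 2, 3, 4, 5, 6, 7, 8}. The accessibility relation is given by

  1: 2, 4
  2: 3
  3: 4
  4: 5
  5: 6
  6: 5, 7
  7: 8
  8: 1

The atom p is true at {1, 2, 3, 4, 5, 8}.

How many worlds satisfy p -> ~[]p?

1: p is T, ~[]p is F. ✗
2: p is T, ~[]p is F. ✗
3: p is T, ~[]p is F. ✗
4: p is T, ~[]p is F. ✗
5: p is T, ~[]p is T. ✓
6: p is F, ~[]p is T. ✓
7: p is F, ~[]p is F. ✓
8: p is T, ~[]p is F. ✗
Satisfying worlds: {5, 6, 7}.

3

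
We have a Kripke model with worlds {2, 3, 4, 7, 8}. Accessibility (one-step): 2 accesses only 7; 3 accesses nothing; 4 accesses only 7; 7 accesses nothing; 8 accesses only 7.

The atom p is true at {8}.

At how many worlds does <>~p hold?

2: successors {7}; ~p there: 7:T. ✓
3: no successors, so <>~p fails. ✗
4: successors {7}; ~p there: 7:T. ✓
7: no successors, so <>~p fails. ✗
8: successors {7}; ~p there: 7:T. ✓
Satisfying worlds: {2, 4, 8}.

3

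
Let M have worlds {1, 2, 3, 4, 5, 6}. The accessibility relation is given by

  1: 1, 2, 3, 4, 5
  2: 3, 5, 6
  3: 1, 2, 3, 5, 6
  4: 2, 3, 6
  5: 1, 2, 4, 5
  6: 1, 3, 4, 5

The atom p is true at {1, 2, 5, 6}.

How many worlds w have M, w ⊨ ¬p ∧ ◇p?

1: ¬p is F, ◇p is T. ✗
2: ¬p is F, ◇p is T. ✗
3: ¬p is T, ◇p is T. ✓
4: ¬p is T, ◇p is T. ✓
5: ¬p is F, ◇p is T. ✗
6: ¬p is F, ◇p is T. ✗
Satisfying worlds: {3, 4}.

2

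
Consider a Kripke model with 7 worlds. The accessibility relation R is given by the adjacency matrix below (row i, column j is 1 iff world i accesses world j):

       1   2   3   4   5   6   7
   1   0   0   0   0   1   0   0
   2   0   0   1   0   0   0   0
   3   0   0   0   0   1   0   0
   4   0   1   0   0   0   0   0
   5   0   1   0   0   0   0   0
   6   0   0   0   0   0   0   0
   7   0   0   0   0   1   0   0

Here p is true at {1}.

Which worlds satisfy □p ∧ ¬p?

1: □p is F, ¬p is F. ✗
2: □p is F, ¬p is T. ✗
3: □p is F, ¬p is T. ✗
4: □p is F, ¬p is T. ✗
5: □p is F, ¬p is T. ✗
6: □p is T, ¬p is T. ✓
7: □p is F, ¬p is T. ✗

{6}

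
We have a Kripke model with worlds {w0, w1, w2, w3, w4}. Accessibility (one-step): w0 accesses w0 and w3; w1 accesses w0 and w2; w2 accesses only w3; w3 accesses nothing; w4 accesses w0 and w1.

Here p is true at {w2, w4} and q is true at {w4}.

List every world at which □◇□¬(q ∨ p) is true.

{w1, w3, w4}

w0: successors {w0, w3}; ◇□¬(q ∨ p) there: w0:T, w3:F. ✗
w1: successors {w0, w2}; ◇□¬(q ∨ p) there: w0:T, w2:T. ✓
w2: successors {w3}; ◇□¬(q ∨ p) there: w3:F. ✗
w3: no successors, so □◇□¬(q ∨ p) holds vacuously. ✓
w4: successors {w0, w1}; ◇□¬(q ∨ p) there: w0:T, w1:T. ✓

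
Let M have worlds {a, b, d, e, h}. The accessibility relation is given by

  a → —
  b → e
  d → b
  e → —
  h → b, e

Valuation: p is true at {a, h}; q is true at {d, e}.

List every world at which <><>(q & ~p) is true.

a: no successors, so <><>(q & ~p) fails. ✗
b: successors {e}; <>(q & ~p) there: e:F. ✗
d: successors {b}; <>(q & ~p) there: b:T. ✓
e: no successors, so <><>(q & ~p) fails. ✗
h: successors {b, e}; <>(q & ~p) there: b:T, e:F. ✓

{d, h}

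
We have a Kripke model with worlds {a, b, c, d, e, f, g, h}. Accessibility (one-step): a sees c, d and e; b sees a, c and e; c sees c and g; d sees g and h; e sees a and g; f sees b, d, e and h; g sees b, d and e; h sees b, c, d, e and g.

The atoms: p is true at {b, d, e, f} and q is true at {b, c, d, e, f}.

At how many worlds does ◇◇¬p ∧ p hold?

4

a: ◇◇¬p is T, p is F. ✗
b: ◇◇¬p is T, p is T. ✓
c: ◇◇¬p is T, p is F. ✗
d: ◇◇¬p is T, p is T. ✓
e: ◇◇¬p is T, p is T. ✓
f: ◇◇¬p is T, p is T. ✓
g: ◇◇¬p is T, p is F. ✗
h: ◇◇¬p is T, p is F. ✗
Satisfying worlds: {b, d, e, f}.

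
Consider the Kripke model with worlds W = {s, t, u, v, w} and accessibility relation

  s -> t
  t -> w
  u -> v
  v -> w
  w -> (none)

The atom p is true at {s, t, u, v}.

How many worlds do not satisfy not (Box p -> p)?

4

s: Box p -> p is T. ✗
t: Box p -> p is T. ✗
u: Box p -> p is T. ✗
v: Box p -> p is T. ✗
w: Box p -> p is F. ✓
Satisfying worlds: {w}.
So not (Box p -> p) fails at the other 4 worlds.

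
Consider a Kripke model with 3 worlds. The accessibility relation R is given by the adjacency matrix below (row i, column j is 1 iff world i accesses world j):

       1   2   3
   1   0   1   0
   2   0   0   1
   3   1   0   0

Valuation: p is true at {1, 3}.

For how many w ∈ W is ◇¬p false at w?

2

1: successors {2}; ¬p there: 2:T. ✓
2: successors {3}; ¬p there: 3:F. ✗
3: successors {1}; ¬p there: 1:F. ✗
Satisfying worlds: {1}.
So ◇¬p fails at the other 2 worlds.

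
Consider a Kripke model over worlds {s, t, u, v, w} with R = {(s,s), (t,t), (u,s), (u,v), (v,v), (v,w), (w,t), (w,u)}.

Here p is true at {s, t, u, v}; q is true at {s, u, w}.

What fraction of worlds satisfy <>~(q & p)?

4/5

s: successors {s}; ~(q & p) there: s:F. ✗
t: successors {t}; ~(q & p) there: t:T. ✓
u: successors {s, v}; ~(q & p) there: s:F, v:T. ✓
v: successors {v, w}; ~(q & p) there: v:T, w:T. ✓
w: successors {t, u}; ~(q & p) there: t:T, u:F. ✓
That's 4 of 5 worlds, so 4/5.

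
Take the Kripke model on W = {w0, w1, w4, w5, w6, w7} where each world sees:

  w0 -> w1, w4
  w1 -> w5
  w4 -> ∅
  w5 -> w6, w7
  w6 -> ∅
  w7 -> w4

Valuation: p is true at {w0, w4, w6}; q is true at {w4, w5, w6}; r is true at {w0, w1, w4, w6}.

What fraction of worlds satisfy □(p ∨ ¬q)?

5/6

w0: successors {w1, w4}; p ∨ ¬q there: w1:T, w4:T. ✓
w1: successors {w5}; p ∨ ¬q there: w5:F. ✗
w4: no successors, so □(p ∨ ¬q) holds vacuously. ✓
w5: successors {w6, w7}; p ∨ ¬q there: w6:T, w7:T. ✓
w6: no successors, so □(p ∨ ¬q) holds vacuously. ✓
w7: successors {w4}; p ∨ ¬q there: w4:T. ✓
That's 5 of 6 worlds, so 5/6.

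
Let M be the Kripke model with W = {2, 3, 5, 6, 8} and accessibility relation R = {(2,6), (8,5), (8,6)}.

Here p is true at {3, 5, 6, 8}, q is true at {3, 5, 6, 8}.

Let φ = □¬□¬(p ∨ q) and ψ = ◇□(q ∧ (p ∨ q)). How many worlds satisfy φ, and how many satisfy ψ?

For □¬□¬(p ∨ q):
2: successors {6}; ¬□¬(p ∨ q) there: 6:F. ✗
3: no successors, so □¬□¬(p ∨ q) holds vacuously. ✓
5: no successors, so □¬□¬(p ∨ q) holds vacuously. ✓
6: no successors, so □¬□¬(p ∨ q) holds vacuously. ✓
8: successors {5, 6}; ¬□¬(p ∨ q) there: 5:F, 6:F. ✗
— 3 worlds.
For ◇□(q ∧ (p ∨ q)):
2: successors {6}; □(q ∧ (p ∨ q)) there: 6:T. ✓
3: no successors, so ◇□(q ∧ (p ∨ q)) fails. ✗
5: no successors, so ◇□(q ∧ (p ∨ q)) fails. ✗
6: no successors, so ◇□(q ∧ (p ∨ q)) fails. ✗
8: successors {5, 6}; □(q ∧ (p ∨ q)) there: 5:T, 6:T. ✓
— 2 worlds.

3 and 2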